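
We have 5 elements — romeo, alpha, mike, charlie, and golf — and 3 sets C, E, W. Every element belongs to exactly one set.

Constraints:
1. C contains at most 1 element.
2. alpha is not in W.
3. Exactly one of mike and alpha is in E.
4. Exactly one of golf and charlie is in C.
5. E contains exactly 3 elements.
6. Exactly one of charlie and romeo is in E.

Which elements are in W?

W = {mike}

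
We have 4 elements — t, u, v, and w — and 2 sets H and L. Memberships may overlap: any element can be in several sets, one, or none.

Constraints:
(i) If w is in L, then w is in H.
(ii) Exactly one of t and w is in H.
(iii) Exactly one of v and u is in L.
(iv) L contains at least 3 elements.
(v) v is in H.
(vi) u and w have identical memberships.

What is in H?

H = {u, v, w}

From (v): v ∈ H.
Suppose t ∈ H: no assignment then satisfies all the clues, so t ∉ H.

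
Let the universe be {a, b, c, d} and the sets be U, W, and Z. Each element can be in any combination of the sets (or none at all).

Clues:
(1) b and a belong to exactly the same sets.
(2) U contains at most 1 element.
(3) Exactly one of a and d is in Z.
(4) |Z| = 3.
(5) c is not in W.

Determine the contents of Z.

Z = {a, b, c}

From (5): c ∉ W.
Suppose a ∉ Z: no assignment then satisfies all the clues, so a ∈ Z.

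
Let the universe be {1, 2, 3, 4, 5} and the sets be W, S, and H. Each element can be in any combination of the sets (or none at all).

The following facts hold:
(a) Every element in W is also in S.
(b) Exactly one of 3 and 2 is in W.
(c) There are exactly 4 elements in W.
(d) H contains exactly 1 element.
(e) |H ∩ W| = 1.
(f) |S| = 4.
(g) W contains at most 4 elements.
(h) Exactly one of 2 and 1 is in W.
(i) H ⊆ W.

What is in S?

S = {1, 3, 4, 5}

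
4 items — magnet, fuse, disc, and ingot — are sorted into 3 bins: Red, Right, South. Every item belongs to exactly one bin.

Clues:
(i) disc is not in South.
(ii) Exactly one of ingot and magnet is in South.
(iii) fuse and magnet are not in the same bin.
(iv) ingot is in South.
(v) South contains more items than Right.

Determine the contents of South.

South = {fuse, ingot}

From (i): disc ∉ South.
From (iv): ingot ∈ South.
(ii) (exactly one): magnet ∉ South.
Suppose fuse ∉ South: no assignment then satisfies all the clues, so fuse ∈ South.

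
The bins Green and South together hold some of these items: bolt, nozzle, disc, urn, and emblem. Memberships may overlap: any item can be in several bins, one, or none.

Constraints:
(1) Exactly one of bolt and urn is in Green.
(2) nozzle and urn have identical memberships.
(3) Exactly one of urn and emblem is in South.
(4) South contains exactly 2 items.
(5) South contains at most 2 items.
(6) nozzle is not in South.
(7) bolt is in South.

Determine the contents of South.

South = {bolt, emblem}

From (6): nozzle ∉ South.
From (7): bolt ∈ South.
(2): urn matches nozzle: urn ∉ South.
(3) (exactly one): emblem ∈ South.
(4): South already has 2, so the rest are out.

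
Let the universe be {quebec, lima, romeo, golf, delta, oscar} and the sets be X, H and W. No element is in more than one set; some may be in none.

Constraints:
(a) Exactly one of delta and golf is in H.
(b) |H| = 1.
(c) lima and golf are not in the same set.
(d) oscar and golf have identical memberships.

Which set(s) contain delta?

delta: H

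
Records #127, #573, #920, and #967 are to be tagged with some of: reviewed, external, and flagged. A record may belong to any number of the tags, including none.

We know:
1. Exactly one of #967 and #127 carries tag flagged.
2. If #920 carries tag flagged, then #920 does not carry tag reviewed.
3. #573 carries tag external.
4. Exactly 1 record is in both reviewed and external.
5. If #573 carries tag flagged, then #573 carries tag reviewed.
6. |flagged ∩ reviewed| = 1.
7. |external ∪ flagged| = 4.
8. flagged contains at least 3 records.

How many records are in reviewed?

1

From (3): #573 ∈ external.
Suppose #127 ∈ reviewed: no assignment then satisfies all the clues, so #127 ∉ reviewed.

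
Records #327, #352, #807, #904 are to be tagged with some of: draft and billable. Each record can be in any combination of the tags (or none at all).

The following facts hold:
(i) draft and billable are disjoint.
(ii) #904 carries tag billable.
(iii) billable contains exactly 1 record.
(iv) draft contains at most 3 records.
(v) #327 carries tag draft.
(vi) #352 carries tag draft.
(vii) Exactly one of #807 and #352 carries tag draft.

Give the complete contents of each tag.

draft = {#327, #352}; billable = {#904}

From (ii): #904 ∈ billable.
From (v): #327 ∈ draft.
From (vi): #352 ∈ draft.
(i) (disjoint): #327 ∉ billable.
(i) (disjoint): #352 ∉ billable.
(i) (disjoint): #904 ∉ draft.
(iii): billable already has 1, so the rest are out.
(vii) (exactly one): #807 ∉ draft.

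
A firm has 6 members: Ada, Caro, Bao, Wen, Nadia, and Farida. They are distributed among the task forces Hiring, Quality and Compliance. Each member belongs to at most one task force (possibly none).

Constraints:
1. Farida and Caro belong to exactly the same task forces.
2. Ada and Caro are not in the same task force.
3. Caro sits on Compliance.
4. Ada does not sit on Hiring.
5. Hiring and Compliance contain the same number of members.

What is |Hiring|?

2

From (3): Caro ∈ Compliance.
From (4): Ada ∉ Hiring.
(1): Farida matches Caro: Farida ∉ Hiring.
(1): Farida matches Caro: Farida ∉ Quality.
(1): Farida matches Caro: Farida ∈ Compliance.
(2): Ada ∉ Compliance.
Suppose Bao ∈ Compliance: no assignment then satisfies all the clues, so Bao ∉ Compliance.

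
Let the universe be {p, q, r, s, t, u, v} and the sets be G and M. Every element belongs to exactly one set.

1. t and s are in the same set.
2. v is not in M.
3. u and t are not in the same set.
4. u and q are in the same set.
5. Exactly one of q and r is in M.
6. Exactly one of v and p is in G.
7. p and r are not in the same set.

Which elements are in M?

M = {p, q, u}

From (2): v ∉ M.
Only one set left: v ∈ G.
(6) (exactly one): p ∉ G.
Only one set left: p ∈ M.
(7): r ∉ M.
Only one set left: r ∈ G.
(5) (exactly one): q ∈ M.
(4): u matches q: u ∉ G.
(4): u matches q: u ∈ M.
(3): t ∉ M.
Only one set left: t ∈ G.
(1): s matches t: s ∈ G.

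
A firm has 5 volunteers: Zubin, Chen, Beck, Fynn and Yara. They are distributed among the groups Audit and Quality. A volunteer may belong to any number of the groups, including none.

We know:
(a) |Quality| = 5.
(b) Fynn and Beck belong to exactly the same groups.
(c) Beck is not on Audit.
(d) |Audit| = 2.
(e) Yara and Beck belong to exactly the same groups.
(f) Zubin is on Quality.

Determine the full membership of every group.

Audit = {Chen, Zubin}; Quality = {Beck, Chen, Fynn, Yara, Zubin}

From (c): Beck ∉ Audit.
From (f): Zubin ∈ Quality.
(a): only 5 candidates remain for Quality, so all are in.
(b): Fynn matches Beck: Fynn ∉ Audit.
(e): Yara matches Beck: Yara ∉ Audit.
(d): only 2 candidates remain for Audit, so all are in.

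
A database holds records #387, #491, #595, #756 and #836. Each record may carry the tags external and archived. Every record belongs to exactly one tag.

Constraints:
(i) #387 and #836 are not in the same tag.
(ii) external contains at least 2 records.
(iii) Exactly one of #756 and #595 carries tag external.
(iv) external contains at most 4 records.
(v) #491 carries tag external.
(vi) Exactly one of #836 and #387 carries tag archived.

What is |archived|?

2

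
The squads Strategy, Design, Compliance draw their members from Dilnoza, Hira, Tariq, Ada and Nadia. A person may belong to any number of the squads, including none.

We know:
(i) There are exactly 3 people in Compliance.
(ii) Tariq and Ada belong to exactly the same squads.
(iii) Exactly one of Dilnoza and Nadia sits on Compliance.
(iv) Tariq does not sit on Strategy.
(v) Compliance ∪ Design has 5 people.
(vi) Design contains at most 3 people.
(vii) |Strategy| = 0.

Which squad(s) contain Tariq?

Tariq: Compliance

From (iv): Tariq ∉ Strategy.
(ii): Ada matches Tariq: Ada ∉ Strategy.
(vii): Strategy already has 0, so the rest are out.
Suppose Tariq ∈ Design: no assignment then satisfies all the clues, so Tariq ∉ Design.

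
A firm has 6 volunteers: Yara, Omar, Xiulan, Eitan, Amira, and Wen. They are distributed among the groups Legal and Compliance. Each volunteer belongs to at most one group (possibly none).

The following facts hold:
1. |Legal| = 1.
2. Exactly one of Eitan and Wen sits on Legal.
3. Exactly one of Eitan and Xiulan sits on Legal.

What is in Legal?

Legal = {Eitan}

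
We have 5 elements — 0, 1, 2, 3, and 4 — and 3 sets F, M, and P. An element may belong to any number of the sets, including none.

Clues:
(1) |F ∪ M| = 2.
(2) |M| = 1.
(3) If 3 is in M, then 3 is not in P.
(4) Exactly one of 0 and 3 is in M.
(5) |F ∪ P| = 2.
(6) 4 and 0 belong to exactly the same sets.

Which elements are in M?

M = {3}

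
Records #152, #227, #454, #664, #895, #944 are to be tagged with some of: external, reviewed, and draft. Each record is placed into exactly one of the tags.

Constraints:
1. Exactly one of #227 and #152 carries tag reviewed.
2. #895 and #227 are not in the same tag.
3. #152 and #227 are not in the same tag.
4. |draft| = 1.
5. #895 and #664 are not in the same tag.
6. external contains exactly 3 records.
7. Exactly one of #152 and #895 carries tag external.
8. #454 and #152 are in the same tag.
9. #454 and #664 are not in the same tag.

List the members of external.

external = {#152, #454, #944}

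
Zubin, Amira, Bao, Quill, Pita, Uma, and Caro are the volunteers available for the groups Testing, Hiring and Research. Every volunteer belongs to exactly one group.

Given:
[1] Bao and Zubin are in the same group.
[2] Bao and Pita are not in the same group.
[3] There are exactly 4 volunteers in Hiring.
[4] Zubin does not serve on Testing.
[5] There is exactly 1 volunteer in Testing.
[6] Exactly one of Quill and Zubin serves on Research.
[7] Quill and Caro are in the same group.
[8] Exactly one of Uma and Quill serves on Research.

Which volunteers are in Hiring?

Hiring = {Amira, Bao, Uma, Zubin}

From (4): Zubin ∉ Testing.
(1): Bao matches Zubin: Bao ∉ Testing.
Suppose Zubin ∉ Hiring: no assignment then satisfies all the clues, so Zubin ∈ Hiring.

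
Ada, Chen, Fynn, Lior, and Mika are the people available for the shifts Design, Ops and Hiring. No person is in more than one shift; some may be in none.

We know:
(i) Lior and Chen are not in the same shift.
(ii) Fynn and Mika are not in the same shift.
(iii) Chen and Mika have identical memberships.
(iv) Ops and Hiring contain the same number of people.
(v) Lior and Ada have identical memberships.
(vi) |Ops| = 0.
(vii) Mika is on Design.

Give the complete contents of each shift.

Design = {Chen, Mika}; Ops = {}; Hiring = {}

From (vii): Mika ∈ Design.
(ii): Fynn ∉ Design.
(iii): Chen matches Mika: Chen ∈ Design.
(vi): Ops already has 0, so the rest are out.
(i): Lior ∉ Design.
(v): Ada matches Lior: Ada ∉ Design.
Suppose Ada ∈ Hiring: no assignment then satisfies all the clues, so Ada ∉ Hiring.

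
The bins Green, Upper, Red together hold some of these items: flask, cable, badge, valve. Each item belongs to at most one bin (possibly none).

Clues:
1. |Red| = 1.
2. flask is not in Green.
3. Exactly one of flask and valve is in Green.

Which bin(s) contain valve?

From (2): flask ∉ Green.
(3) (exactly one): valve ∈ Green.

valve: Green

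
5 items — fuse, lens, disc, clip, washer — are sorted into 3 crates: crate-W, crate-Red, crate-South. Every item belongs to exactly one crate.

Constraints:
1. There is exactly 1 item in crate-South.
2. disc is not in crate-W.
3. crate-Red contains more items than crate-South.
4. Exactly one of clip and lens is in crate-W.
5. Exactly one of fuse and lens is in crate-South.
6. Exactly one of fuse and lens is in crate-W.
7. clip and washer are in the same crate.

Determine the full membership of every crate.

crate-W = {lens}; crate-Red = {clip, disc, washer}; crate-South = {fuse}

From (2): disc ∉ crate-W.
Suppose fuse ∈ crate-W: no assignment then satisfies all the clues, so fuse ∉ crate-W.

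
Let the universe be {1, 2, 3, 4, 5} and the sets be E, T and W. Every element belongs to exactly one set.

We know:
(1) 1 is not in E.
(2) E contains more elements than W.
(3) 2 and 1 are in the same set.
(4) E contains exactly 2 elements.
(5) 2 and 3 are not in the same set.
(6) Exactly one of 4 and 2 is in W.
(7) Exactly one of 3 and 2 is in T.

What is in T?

From (1): 1 ∉ E.
(3): 2 matches 1: 2 ∉ E.
Suppose 1 ∉ T: no assignment then satisfies all the clues, so 1 ∈ T.

T = {1, 2}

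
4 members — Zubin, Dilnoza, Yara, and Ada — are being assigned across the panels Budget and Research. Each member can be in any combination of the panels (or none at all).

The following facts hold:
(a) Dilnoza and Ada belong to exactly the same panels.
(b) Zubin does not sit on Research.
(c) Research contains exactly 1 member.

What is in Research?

Research = {Yara}

From (b): Zubin ∉ Research.
Suppose Dilnoza ∈ Research: no assignment then satisfies all the clues, so Dilnoza ∉ Research.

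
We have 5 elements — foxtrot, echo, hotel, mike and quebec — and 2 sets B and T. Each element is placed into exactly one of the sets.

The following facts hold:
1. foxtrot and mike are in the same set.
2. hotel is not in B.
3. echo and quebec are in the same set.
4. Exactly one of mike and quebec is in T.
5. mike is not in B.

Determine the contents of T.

From (2): hotel ∉ B.
From (5): mike ∉ B.
(1): foxtrot matches mike: foxtrot ∉ B.
Only one set left: foxtrot ∈ T.
Only one set left: hotel ∈ T.
Only one set left: mike ∈ T.
(4) (exactly one): quebec ∉ T.
Only one set left: quebec ∈ B.
(3): echo matches quebec: echo ∈ B.

T = {foxtrot, hotel, mike}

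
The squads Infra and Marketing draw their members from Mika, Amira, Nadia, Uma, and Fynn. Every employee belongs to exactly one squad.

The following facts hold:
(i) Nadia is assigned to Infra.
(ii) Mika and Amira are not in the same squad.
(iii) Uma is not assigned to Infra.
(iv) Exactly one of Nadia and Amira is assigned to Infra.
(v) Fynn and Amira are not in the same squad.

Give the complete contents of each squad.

Infra = {Fynn, Mika, Nadia}; Marketing = {Amira, Uma}

From (i): Nadia ∈ Infra.
From (iii): Uma ∉ Infra.
(iv) (exactly one): Amira ∉ Infra.
Only one squad left: Amira ∈ Marketing.
Only one squad left: Uma ∈ Marketing.
(ii): Mika ∉ Marketing.
(v): Fynn ∉ Marketing.
Only one squad left: Mika ∈ Infra.
Only one squad left: Fynn ∈ Infra.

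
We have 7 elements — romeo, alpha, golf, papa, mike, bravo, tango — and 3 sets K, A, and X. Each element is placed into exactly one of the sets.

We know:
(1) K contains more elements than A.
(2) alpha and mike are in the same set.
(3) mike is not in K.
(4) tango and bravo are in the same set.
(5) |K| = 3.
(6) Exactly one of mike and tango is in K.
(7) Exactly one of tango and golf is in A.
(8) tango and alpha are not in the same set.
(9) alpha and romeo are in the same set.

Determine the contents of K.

K = {bravo, papa, tango}

From (3): mike ∉ K.
(2): alpha matches mike: alpha ∉ K.
(6) (exactly one): tango ∈ K.
(7) (exactly one): golf ∈ A.
(9): romeo matches alpha: romeo ∉ K.
(4): bravo matches tango: bravo ∈ K.
(5): only 3 candidates remain for K, so all are in.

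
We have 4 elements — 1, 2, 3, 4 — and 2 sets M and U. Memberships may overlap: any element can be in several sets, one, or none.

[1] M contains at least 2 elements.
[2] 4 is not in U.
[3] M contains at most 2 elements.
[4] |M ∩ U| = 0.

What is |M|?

2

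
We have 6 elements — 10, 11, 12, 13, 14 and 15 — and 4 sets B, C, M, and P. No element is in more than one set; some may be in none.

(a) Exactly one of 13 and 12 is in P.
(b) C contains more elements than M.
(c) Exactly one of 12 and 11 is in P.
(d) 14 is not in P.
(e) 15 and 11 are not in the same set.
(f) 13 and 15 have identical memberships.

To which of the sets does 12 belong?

12: P

From (d): 14 ∉ P.
Suppose 12 ∈ B: no assignment then satisfies all the clues, so 12 ∉ B.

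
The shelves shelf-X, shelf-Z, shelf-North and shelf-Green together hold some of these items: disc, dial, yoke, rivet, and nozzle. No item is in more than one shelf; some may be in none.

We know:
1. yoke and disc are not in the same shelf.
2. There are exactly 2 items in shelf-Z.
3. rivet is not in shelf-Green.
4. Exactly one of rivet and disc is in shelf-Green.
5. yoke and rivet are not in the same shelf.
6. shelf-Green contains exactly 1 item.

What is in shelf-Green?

shelf-Green = {disc}

From (3): rivet ∉ shelf-Green.
(4) (exactly one): disc ∈ shelf-Green.
(6): shelf-Green already has 1, so the rest are out.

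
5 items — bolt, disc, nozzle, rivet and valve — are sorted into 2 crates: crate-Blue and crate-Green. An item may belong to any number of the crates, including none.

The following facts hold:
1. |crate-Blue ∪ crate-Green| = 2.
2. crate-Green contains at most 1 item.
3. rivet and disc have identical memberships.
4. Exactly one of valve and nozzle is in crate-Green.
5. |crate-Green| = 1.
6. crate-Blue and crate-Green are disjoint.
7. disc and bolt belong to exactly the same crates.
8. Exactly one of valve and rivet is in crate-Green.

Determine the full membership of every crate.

crate-Blue = {nozzle}; crate-Green = {valve}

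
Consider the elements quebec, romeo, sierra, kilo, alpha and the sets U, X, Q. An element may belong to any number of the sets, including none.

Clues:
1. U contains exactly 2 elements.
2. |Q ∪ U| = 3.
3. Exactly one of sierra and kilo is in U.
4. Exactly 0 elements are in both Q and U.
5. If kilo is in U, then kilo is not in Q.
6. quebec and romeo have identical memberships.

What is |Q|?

1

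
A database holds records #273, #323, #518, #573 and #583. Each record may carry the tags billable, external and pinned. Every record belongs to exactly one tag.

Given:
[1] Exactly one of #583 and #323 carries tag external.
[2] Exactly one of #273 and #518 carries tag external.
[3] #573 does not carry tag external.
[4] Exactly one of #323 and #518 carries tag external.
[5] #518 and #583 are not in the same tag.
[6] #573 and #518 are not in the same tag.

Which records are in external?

external = {#273, #323}

From (3): #573 ∉ external.
Suppose #273 ∉ external: no assignment then satisfies all the clues, so #273 ∈ external.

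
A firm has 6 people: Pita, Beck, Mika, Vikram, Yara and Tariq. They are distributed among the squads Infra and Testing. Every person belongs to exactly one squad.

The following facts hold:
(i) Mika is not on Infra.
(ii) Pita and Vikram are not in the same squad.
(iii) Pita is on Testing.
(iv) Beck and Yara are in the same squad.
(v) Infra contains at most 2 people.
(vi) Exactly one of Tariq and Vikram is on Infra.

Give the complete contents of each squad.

From (i): Mika ∉ Infra.
From (iii): Pita ∈ Testing.
(ii): Vikram ∉ Testing.
Only one squad left: Mika ∈ Testing.
Only one squad left: Vikram ∈ Infra.
(vi) (exactly one): Tariq ∉ Infra.
Only one squad left: Tariq ∈ Testing.
Suppose Beck ∈ Infra: no assignment then satisfies all the clues, so Beck ∉ Infra.

Infra = {Vikram}; Testing = {Beck, Mika, Pita, Tariq, Yara}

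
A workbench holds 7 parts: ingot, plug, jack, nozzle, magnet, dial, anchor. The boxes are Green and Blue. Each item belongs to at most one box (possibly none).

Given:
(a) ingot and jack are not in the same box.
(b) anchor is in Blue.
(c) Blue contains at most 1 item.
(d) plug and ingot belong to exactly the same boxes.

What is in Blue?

From (b): anchor ∈ Blue.
(c): Blue already has 1, so the rest are out.

Blue = {anchor}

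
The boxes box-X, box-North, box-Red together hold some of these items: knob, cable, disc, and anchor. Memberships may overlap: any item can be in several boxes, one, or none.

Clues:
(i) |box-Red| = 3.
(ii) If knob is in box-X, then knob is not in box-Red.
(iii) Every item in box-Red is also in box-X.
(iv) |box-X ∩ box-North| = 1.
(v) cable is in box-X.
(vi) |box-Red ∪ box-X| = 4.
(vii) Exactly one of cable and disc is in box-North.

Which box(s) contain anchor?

anchor: box-Red, box-X

From (v): cable ∈ box-X.
Suppose anchor ∉ box-X: no assignment then satisfies all the clues, so anchor ∈ box-X.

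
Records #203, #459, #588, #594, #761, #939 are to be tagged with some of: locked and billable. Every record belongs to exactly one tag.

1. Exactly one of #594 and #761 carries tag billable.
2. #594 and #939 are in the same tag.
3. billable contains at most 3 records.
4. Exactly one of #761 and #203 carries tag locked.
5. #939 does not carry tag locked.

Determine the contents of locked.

locked = {#459, #588, #761}

From (5): #939 ∉ locked.
(2): #594 matches #939: #594 ∉ locked.
Only one tag left: #594 ∈ billable.
Only one tag left: #939 ∈ billable.
(1) (exactly one): #761 ∉ billable.
Only one tag left: #761 ∈ locked.
(4) (exactly one): #203 ∉ locked.
Only one tag left: #203 ∈ billable.
(3): billable already has 3, so the rest are out.
Only one tag left: #459 ∈ locked.
Only one tag left: #588 ∈ locked.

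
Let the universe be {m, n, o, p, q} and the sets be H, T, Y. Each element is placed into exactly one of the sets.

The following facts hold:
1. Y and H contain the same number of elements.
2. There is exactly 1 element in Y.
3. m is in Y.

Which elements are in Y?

From (3): m ∈ Y.
(2): Y already has 1, so the rest are out.

Y = {m}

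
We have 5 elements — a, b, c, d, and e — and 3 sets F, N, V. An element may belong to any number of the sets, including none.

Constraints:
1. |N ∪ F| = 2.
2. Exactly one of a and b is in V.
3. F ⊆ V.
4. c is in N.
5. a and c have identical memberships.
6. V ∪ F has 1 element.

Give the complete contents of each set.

From (4): c ∈ N.
(5): a matches c: a ∈ N.
Suppose a ∈ F: no assignment then satisfies all the clues, so a ∉ F.

F = {}; N = {a, c}; V = {b}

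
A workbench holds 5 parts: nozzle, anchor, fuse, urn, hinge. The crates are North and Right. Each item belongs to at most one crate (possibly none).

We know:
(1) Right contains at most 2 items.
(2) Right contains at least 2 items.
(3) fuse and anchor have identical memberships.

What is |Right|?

2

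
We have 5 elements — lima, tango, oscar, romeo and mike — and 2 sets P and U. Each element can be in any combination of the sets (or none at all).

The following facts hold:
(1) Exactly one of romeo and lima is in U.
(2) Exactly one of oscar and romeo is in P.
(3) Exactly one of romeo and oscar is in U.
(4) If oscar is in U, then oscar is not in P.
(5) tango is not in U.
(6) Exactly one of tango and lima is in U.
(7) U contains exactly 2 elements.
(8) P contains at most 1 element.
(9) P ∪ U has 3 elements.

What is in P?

From (5): tango ∉ U.
(6) (exactly one): lima ∈ U.
(1) (exactly one): romeo ∉ U.
(3) (exactly one): oscar ∈ U.
(4): oscar ∉ P.
(7): U already has 2, so the rest are out.
(2) (exactly one): romeo ∈ P.
(8): P already has 1, so the rest are out.

P = {romeo}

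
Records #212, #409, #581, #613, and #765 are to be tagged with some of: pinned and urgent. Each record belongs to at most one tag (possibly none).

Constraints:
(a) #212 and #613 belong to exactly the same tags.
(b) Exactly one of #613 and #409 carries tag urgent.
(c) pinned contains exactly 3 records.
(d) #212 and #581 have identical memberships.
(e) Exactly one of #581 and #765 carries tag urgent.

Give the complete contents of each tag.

pinned = {#212, #581, #613}; urgent = {#409, #765}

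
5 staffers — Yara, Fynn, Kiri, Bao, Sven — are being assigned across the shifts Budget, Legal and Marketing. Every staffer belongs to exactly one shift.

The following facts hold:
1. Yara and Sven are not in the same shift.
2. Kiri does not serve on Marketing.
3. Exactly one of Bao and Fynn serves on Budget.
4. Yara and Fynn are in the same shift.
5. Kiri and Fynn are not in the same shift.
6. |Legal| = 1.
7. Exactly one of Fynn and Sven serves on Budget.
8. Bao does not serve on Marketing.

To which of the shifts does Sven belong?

Sven: Budget

From (2): Kiri ∉ Marketing.
From (8): Bao ∉ Marketing.
Suppose Sven ∉ Budget: no assignment then satisfies all the clues, so Sven ∈ Budget.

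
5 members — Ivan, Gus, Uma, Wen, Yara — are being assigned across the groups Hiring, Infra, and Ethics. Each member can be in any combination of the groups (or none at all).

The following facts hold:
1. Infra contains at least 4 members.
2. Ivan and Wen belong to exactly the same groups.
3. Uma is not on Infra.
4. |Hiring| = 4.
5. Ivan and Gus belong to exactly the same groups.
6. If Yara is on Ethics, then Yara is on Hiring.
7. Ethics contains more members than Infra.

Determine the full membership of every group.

Hiring = {Gus, Ivan, Wen, Yara}; Infra = {Gus, Ivan, Wen, Yara}; Ethics = {Gus, Ivan, Uma, Wen, Yara}

From (3): Uma ∉ Infra.
(1): only 4 candidates remain for Infra, so all are in.
Suppose Ivan ∉ Hiring: no assignment then satisfies all the clues, so Ivan ∈ Hiring.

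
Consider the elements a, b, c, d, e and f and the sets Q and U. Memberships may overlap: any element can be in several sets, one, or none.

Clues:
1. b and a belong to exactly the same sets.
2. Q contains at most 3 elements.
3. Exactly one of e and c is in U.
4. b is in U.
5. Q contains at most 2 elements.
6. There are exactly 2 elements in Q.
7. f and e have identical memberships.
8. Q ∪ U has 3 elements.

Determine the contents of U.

U = {a, b, c}

From (4): b ∈ U.
(1): a matches b: a ∈ U.
Suppose c ∉ U: no assignment then satisfies all the clues, so c ∈ U.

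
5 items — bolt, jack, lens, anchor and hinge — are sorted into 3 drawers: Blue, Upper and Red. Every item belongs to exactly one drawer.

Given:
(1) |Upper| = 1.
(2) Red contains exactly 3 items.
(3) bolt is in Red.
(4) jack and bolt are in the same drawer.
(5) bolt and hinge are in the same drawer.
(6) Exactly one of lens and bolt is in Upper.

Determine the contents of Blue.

Blue = {anchor}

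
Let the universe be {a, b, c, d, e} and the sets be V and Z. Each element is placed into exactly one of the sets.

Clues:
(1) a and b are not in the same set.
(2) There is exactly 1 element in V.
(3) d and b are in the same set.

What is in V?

V = {a}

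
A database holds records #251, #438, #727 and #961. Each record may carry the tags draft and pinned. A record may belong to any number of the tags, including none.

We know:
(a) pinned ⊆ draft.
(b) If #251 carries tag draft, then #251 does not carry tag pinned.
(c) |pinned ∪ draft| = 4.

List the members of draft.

draft = {#251, #438, #727, #961}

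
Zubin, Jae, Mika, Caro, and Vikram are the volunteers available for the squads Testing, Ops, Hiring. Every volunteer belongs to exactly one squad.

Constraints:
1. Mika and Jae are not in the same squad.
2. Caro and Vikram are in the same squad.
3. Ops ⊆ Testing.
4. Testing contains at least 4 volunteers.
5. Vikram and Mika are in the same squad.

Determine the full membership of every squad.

Testing = {Caro, Mika, Vikram, Zubin}; Ops = {}; Hiring = {Jae}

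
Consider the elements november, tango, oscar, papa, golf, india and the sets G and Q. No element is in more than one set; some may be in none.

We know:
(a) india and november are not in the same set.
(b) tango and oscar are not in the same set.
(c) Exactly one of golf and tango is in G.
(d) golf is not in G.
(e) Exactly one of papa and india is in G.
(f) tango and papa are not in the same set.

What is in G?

From (d): golf ∉ G.
(c) (exactly one): tango ∈ G.
(f): papa ∉ G.
(b): oscar ∉ G.
(e) (exactly one): india ∈ G.
(a): november ∉ G.

G = {india, tango}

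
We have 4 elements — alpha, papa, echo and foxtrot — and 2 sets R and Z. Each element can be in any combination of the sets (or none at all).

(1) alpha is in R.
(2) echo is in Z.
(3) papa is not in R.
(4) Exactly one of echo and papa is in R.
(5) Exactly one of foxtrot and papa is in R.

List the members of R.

R = {alpha, echo, foxtrot}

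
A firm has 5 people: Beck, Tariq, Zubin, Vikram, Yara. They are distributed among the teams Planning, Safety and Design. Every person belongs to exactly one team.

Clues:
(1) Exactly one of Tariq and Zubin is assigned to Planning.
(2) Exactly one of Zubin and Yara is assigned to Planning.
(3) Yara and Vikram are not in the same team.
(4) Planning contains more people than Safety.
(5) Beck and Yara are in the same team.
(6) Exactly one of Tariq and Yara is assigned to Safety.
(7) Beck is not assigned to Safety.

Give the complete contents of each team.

From (7): Beck ∉ Safety.
(5): Yara matches Beck: Yara ∉ Safety.
(6) (exactly one): Tariq ∈ Safety.
(1) (exactly one): Zubin ∈ Planning.
(2) (exactly one): Yara ∉ Planning.
(5): Beck matches Yara: Beck ∉ Planning.
Only one team left: Beck ∈ Design.
Only one team left: Yara ∈ Design.
(3): Vikram ∉ Design.
Suppose Vikram ∉ Planning: no assignment then satisfies all the clues, so Vikram ∈ Planning.

Planning = {Vikram, Zubin}; Safety = {Tariq}; Design = {Beck, Yara}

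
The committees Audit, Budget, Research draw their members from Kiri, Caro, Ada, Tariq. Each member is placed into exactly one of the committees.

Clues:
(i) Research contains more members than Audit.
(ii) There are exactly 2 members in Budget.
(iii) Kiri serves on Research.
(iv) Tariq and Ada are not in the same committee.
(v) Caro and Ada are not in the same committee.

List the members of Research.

Research = {Ada, Kiri}

From (iii): Kiri ∈ Research.
Suppose Caro ∈ Research: no assignment then satisfies all the clues, so Caro ∉ Research.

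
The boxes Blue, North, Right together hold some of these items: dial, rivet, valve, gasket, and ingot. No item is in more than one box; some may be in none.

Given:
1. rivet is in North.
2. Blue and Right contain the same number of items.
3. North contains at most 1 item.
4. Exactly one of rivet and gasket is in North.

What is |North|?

From (1): rivet ∈ North.
(3): North already has 1, so the rest are out.

1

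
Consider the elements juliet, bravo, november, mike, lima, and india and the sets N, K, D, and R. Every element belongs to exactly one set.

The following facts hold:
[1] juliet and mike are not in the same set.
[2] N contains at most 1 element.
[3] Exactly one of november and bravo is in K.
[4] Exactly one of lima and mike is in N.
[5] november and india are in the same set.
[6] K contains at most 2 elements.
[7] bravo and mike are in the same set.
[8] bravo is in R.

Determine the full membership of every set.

N = {lima}; K = {india, november}; D = {juliet}; R = {bravo, mike}

From (8): bravo ∈ R.
(3) (exactly one): november ∈ K.
(5): india matches november: india ∉ N.
(5): india matches november: india ∈ K.
(6): K already has 2, so the rest are out.
(7): mike matches bravo: mike ∉ N.
(7): mike matches bravo: mike ∉ D.
(7): mike matches bravo: mike ∈ R.
(1): juliet ∉ R.
(4) (exactly one): lima ∈ N.
(2): N already has 1, so the rest are out.
Only one set left: juliet ∈ D.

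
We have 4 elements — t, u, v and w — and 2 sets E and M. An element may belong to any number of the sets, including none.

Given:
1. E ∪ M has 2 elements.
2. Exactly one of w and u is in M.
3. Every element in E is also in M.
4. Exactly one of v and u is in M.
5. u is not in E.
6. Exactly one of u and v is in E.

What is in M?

M = {v, w}

From (5): u ∉ E.
(6) (exactly one): v ∈ E.
(3) with v ∈ E: v ∈ M.
(4) (exactly one): u ∉ M.
(2) (exactly one): w ∈ M.
Suppose t ∈ M: no assignment then satisfies all the clues, so t ∉ M.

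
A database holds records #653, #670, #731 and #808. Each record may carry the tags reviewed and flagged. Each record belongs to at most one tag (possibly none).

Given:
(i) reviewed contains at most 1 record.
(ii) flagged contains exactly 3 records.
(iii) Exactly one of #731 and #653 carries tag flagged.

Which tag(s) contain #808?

#808: flagged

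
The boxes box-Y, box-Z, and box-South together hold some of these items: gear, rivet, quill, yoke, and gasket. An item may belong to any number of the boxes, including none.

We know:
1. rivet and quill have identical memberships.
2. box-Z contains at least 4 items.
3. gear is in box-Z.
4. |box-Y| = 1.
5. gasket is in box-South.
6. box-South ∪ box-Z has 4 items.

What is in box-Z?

box-Z = {gasket, gear, quill, rivet}

From (3): gear ∈ box-Z.
From (5): gasket ∈ box-South.
Suppose rivet ∉ box-Z: no assignment then satisfies all the clues, so rivet ∈ box-Z.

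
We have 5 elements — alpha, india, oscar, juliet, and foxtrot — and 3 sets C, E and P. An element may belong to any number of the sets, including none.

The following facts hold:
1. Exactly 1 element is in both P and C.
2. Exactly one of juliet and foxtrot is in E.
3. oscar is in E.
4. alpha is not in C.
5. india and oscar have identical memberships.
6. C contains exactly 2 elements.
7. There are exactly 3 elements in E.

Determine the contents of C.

C = {foxtrot, juliet}

From (3): oscar ∈ E.
From (4): alpha ∉ C.
(5): india matches oscar: india ∈ E.
Suppose india ∈ C: no assignment then satisfies all the clues, so india ∉ C.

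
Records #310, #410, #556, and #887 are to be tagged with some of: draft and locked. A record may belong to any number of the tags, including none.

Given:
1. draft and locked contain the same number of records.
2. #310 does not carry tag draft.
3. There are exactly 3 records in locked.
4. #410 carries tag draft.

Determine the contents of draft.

draft = {#410, #556, #887}

From (2): #310 ∉ draft.
From (4): #410 ∈ draft.
Suppose #556 ∉ draft: no assignment then satisfies all the clues, so #556 ∈ draft.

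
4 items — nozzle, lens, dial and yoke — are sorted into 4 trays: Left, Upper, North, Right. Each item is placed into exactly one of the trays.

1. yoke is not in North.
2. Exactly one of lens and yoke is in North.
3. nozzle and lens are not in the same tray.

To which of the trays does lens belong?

From (1): yoke ∉ North.
(2) (exactly one): lens ∈ North.
(3): nozzle ∉ North.

lens: North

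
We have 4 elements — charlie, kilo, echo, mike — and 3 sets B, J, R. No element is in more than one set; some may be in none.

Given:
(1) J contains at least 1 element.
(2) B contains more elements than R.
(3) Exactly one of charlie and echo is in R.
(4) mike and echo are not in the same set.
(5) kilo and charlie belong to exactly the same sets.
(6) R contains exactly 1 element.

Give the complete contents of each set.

B = {charlie, kilo}; J = {mike}; R = {echo}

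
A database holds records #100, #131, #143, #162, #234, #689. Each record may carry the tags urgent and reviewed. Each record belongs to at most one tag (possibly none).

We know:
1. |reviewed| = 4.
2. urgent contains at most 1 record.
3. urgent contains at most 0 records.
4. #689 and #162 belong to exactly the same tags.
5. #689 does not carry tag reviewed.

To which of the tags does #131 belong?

From (5): #689 ∉ reviewed.
(3): urgent already has 0, so the rest are out.
(4): #162 matches #689: #162 ∉ reviewed.
(1): only 4 candidates remain for reviewed, so all are in.

#131: reviewed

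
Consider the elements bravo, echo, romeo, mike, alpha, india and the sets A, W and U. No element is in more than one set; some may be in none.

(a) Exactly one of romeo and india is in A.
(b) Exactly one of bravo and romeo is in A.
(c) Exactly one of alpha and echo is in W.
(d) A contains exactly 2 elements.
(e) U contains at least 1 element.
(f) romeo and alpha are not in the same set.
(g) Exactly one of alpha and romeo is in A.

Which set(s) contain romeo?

romeo: A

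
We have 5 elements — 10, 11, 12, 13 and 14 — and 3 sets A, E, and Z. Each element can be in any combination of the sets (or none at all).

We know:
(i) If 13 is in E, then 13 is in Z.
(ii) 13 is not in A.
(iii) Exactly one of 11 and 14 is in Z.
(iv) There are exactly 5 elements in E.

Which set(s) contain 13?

13: E, Z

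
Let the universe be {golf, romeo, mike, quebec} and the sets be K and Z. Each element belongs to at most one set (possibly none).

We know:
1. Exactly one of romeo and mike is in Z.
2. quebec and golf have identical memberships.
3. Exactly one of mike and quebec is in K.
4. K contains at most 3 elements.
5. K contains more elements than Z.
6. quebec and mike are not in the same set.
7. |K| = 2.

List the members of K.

K = {golf, quebec}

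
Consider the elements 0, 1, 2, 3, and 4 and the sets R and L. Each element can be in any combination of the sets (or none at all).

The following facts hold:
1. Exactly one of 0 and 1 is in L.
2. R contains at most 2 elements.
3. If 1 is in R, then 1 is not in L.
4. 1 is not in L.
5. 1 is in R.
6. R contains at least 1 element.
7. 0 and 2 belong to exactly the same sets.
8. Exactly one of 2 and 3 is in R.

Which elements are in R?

R = {1, 3}

From (4): 1 ∉ L.
From (5): 1 ∈ R.
(1) (exactly one): 0 ∈ L.
(7): 2 matches 0: 2 ∈ L.
Suppose 0 ∈ R: no assignment then satisfies all the clues, so 0 ∉ R.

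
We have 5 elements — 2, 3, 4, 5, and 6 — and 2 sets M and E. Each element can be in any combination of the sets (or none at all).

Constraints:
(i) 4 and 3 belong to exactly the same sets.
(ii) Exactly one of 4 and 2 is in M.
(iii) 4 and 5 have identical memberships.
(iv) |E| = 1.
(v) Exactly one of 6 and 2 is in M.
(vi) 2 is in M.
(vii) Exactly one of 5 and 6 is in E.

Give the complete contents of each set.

From (vi): 2 ∈ M.
(ii) (exactly one): 4 ∉ M.
(iii): 5 matches 4: 5 ∉ M.
(v) (exactly one): 6 ∉ M.
(i): 3 matches 4: 3 ∉ M.
Suppose 2 ∈ E: no assignment then satisfies all the clues, so 2 ∉ E.

M = {2}; E = {6}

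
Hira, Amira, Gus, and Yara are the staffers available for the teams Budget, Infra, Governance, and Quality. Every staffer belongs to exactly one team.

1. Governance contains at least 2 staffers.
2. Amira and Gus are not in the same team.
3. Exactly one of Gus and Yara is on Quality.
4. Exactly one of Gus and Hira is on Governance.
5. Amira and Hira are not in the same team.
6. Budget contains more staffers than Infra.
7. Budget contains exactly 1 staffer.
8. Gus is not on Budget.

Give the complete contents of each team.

Budget = {Amira}; Infra = {}; Governance = {Hira, Yara}; Quality = {Gus}

From (8): Gus ∉ Budget.
Suppose Hira ∈ Budget: no assignment then satisfies all the clues, so Hira ∉ Budget.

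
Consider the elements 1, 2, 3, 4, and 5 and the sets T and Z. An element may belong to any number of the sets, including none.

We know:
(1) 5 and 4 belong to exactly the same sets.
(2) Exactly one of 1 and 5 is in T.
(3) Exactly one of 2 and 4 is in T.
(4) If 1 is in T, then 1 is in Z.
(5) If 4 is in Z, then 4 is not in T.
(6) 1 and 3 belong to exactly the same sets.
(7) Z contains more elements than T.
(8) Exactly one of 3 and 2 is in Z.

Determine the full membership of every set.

T = {1, 2, 3}; Z = {1, 3, 4, 5}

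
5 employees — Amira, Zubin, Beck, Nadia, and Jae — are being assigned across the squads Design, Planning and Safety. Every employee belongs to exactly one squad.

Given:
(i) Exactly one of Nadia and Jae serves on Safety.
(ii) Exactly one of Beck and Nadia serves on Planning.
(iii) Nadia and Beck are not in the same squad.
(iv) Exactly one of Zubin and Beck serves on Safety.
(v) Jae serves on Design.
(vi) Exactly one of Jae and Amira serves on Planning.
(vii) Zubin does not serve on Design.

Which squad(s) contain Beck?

From (v): Jae ∈ Design.
From (vii): Zubin ∉ Design.
(i) (exactly one): Nadia ∈ Safety.
(ii) (exactly one): Beck ∈ Planning.
(iv) (exactly one): Zubin ∈ Safety.
(vi) (exactly one): Amira ∈ Planning.

Beck: Planning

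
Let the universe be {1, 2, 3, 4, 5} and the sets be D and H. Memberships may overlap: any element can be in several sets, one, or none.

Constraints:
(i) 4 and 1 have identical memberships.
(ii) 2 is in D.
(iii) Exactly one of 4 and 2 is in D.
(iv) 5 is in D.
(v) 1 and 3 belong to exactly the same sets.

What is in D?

From (ii): 2 ∈ D.
From (iv): 5 ∈ D.
(iii) (exactly one): 4 ∉ D.
(i): 1 matches 4: 1 ∉ D.
(v): 3 matches 1: 3 ∉ D.

D = {2, 5}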